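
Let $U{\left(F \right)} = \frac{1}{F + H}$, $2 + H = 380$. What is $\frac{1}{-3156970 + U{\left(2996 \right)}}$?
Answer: $- \frac{3374}{10651616779} \approx -3.1676 \cdot 10^{-7}$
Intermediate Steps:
$H = 378$ ($H = -2 + 380 = 378$)
$U{\left(F \right)} = \frac{1}{378 + F}$ ($U{\left(F \right)} = \frac{1}{F + 378} = \frac{1}{378 + F}$)
$\frac{1}{-3156970 + U{\left(2996 \right)}} = \frac{1}{-3156970 + \frac{1}{378 + 2996}} = \frac{1}{-3156970 + \frac{1}{3374}} = \frac{1}{- \frac{10651616779}{3374}} = - \frac{3374}{10651616779}$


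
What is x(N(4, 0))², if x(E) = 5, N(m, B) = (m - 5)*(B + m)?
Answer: 25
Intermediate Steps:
N(m, B) = (-5 + m)*(B + m)
x(N(4, 0))² = 5² = 25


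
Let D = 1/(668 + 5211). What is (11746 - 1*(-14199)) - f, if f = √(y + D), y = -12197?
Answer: 25945 - I*√421560526398/5879 ≈ 25945.0 - 110.44*I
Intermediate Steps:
D = 1/5879 ≈ 0.00017010
f = I*√421560526398/5879 (f = √(-12197 + 1/5879) = √(-71706162/5879) = I*√421560526398/5879 ≈ 110.44*I)
(11746 - 1*(-14199)) - f = (11746 - 1*(-14199)) - I*√421560526398/5879 = (11746 + 14199) - I*√421560526398/5879 = 25945 - I*√421560526398/5879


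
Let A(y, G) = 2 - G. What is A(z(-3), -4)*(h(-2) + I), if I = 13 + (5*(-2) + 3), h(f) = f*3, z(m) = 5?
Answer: 0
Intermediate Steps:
h(f) = 3*f
I = 6 (I = 13 + (-10 + 3) = 13 - 7 = 6)
A(z(-3), -4)*(h(-2) + I) = (2 - 1*(-4))*(3*(-2) + 6) = (2 + 4)*(-6 + 6) = 6*0 = 0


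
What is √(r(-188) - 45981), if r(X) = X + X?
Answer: I*√46357 ≈ 215.31*I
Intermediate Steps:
r(X) = 2*X
√(r(-188) - 45981) = √(2*(-188) - 45981) = √(-376 - 45981) = √(-46357) = I*√46357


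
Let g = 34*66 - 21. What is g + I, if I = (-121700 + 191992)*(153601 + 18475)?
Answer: 12095568415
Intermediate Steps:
g = 2223 (g = 2244 - 21 = 2223)
I = 12095566192 (I = 70292*172076 = 12095566192)
g + I = 2223 + 12095566192 = 12095568415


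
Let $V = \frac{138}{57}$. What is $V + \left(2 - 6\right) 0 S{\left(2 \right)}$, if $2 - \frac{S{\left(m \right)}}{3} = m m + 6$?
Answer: $\frac{46}{19} \approx 2.4211$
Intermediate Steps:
$S{\left(m \right)} = -12 - 3 m^{2}$ ($S{\left(m \right)} = 6 - 3 \left(m m + 6\right) = 6 - 3 \left(m^{2} + 6\right) = 6 - 3 \left(6 + m^{2}\right) = 6 - \left(18 + 3 m^{2}\right) = -12 - 3 m^{2}$)
$V = \frac{46}{19}$ ($V = 138 \cdot \frac{1}{57} = \frac{46}{19} \approx 2.4211$)
$V + \left(2 - 6\right) 0 S{\left(2 \right)} = \frac{46}{19} + \left(2 - 6\right) 0 \left(-12 - 3 \cdot 2^{2}\right) = \frac{46}{19} + \left(-4\right) 0 \left(-12 - 12\right) = \frac{46}{19} + 0 \left(-12 - 12\right) = \frac{46}{19} + 0 \left(-24\right) = \frac{46}{19} + 0 = \frac{46}{19}$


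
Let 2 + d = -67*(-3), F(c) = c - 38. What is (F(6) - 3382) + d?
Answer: -3215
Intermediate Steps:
F(c) = -38 + c
d = 199 (d = -2 - 67*(-3) = -2 + 201 = 199)
(F(6) - 3382) + d = ((-38 + 6) - 3382) + 199 = (-32 - 3382) + 199 = -3414 + 199 = -3215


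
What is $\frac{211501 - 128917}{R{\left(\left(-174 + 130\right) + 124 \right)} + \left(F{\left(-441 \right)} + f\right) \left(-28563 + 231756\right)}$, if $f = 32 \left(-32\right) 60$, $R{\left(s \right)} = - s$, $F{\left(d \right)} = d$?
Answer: $- \frac{82584}{12573786113} \approx -6.5679 \cdot 10^{-6}$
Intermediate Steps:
$f = -61440$ ($f = \left(-1024\right) 60 = -61440$)
$\frac{211501 - 128917}{R{\left(\left(-174 + 130\right) + 124 \right)} + \left(F{\left(-441 \right)} + f\right) \left(-28563 + 231756\right)} = \frac{211501 - 128917}{- (\left(-174 + 130\right) + 124) + \left(-441 - 61440\right) \left(-28563 + 231756\right)} = \frac{211501 - 128917}{- (-44 + 124) - 12573786033} = \frac{82584}{\left(-1\right) 80 - 12573786033} = \frac{82584}{-80 - 12573786033} = \frac{82584}{-12573786113} = 82584 \left(- \frac{1}{12573786113}\right) = - \frac{82584}{12573786113}$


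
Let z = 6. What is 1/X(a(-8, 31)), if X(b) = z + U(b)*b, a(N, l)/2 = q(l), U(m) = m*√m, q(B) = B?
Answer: -3/458066398 + 961*√62/229033199 ≈ 3.3032e-5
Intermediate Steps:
U(m) = m^(3/2)
a(N, l) = 2*l
X(b) = 6 + b^(5/2) (X(b) = 6 + b^(3/2)*b = 6 + b^(5/2))
1/X(a(-8, 31)) = 1/(6 + (2*31)^(5/2)) = 1/(6 + 62^(5/2)) = 1/(6 + 3844*√62)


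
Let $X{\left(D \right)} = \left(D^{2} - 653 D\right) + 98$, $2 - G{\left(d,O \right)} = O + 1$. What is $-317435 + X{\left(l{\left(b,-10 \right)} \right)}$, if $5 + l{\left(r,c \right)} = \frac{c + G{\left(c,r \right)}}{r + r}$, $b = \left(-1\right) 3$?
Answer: $-314709$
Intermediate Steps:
$G{\left(d,O \right)} = 1 - O$ ($G{\left(d,O \right)} = 2 - \left(O + 1\right) = 2 - \left(1 + O\right) = 1 - O$)
$b = -3$
$l{\left(r,c \right)} = -5 + \frac{1 + c - r}{2 r}$ ($l{\left(r,c \right)} = -5 + \frac{c - \left(-1 + r\right)}{r + r} = -5 + \frac{1 + c - r}{2 r}$)
$X{\left(D \right)} = 98 + D^{2} - 653 D$
$-317435 + X{\left(l{\left(b,-10 \right)} \right)} = -317435 + \left(98 + \left(\frac{1 - 10 - -33}{2 \left(-3\right)}\right)^{2} - 653 \frac{1 - 10 - -33}{2 \left(-3\right)}\right) = -317435 + \left(98 + \left(\frac{1}{2} \left(- \frac{1}{3}\right) \left(1 - 10 + 33\right)\right)^{2} - 653 \cdot \frac{1}{2} \left(- \frac{1}{3}\right) \left(1 - 10 + 33\right)\right) = -317435 + \left(98 + \left(\frac{1}{2} \left(- \frac{1}{3}\right) 24\right)^{2} - 653 \cdot \frac{1}{2} \left(- \frac{1}{3}\right) 24\right) = -317435 + \left(98 + \left(-4\right)^{2} - -2612\right) = -317435 + \left(98 + 16 + 2612\right) = -317435 + 2726 = -314709$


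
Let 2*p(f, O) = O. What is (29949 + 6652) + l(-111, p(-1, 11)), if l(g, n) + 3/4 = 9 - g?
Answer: 146881/4 ≈ 36720.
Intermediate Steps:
p(f, O) = O/2
l(g, n) = 33/4 - g (l(g, n) = -3/4 + (9 - g) = 33/4 - g)
(29949 + 6652) + l(-111, p(-1, 11)) = (29949 + 6652) + (33/4 - 1*(-111)) = 36601 + (33/4 + 111) = 36601 + 477/4 = 146881/4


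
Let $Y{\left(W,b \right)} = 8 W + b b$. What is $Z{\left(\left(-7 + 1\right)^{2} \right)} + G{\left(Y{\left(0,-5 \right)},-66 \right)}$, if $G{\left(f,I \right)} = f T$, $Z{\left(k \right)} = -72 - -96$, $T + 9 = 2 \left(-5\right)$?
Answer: $-451$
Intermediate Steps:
$T = -19$ ($T = -9 + 2 \left(-5\right) = -9 - 10 = -19$)
$Y{\left(W,b \right)} = b^{2} + 8 W$ ($Y{\left(W,b \right)} = 8 W + b^{2} = b^{2} + 8 W$)
$Z{\left(k \right)} = 24$ ($Z{\left(k \right)} = -72 + 96 = 24$)
$G{\left(f,I \right)} = - 19 f$ ($G{\left(f,I \right)} = f \left(-19\right) = - 19 f$)
$Z{\left(\left(-7 + 1\right)^{2} \right)} + G{\left(Y{\left(0,-5 \right)},-66 \right)} = 24 - 19 \left(\left(-5\right)^{2} + 8 \cdot 0\right) = 24 - 19 \left(25 + 0\right) = 24 - 475 = -451$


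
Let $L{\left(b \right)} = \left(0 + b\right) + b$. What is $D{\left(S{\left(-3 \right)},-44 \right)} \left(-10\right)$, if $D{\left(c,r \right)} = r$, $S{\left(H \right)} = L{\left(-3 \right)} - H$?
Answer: $440$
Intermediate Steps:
$L{\left(b \right)} = 2 b$ ($L{\left(b \right)} = b + b = 2 b$)
$S{\left(H \right)} = -6 - H$ ($S{\left(H \right)} = 2 \left(-3\right) - H = -6 - H$)
$D{\left(S{\left(-3 \right)},-44 \right)} \left(-10\right) = \left(-44\right) \left(-10\right) = 440$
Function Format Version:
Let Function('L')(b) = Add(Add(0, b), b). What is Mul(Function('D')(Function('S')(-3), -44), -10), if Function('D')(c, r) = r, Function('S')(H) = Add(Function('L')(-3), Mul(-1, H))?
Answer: 440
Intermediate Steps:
Function('L')(b) = Mul(2, b) (Function('L')(b) = Add(b, b) = Mul(2, b))
Function('S')(H) = Add(-6, Mul(-1, H)) (Function('S')(H) = Add(Mul(2, -3), Mul(-1, H)) = Add(-6, Mul(-1, H)))
Mul(Function('D')(Function('S')(-3), -44), -10) = Mul(-44, -10) = 440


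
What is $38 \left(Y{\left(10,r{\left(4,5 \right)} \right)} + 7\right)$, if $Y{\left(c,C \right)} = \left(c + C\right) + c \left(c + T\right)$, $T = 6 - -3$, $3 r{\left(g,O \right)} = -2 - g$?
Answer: $7790$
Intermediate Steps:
$r{\left(g,O \right)} = - \frac{2}{3} - \frac{g}{3}$ ($r{\left(g,O \right)} = \frac{-2 - g}{3} = - \frac{2}{3} - \frac{g}{3}$)
$T = 9$ ($T = 6 + 3 = 9$)
$Y{\left(c,C \right)} = C + c + c \left(9 + c\right)$ ($Y{\left(c,C \right)} = \left(c + C\right) + c \left(c + 9\right) = \left(C + c\right) + c \left(9 + c\right) = C + c + c \left(9 + c\right)$)
$38 \left(Y{\left(10,r{\left(4,5 \right)} \right)} + 7\right) = 38 \left(\left(\left(- \frac{2}{3} - \frac{4}{3}\right) + 10^{2} + 10 \cdot 10\right) + 7\right) = 38 \left(\left(\left(- \frac{2}{3} - \frac{4}{3}\right) + 100 + 100\right) + 7\right) = 38 \left(\left(-2 + 100 + 100\right) + 7\right) = 38 \left(198 + 7\right) = 38 \cdot 205 = 7790$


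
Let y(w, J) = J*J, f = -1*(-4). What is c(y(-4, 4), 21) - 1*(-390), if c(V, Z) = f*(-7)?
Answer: 362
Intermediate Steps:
f = 4
y(w, J) = J**2
c(V, Z) = -28 (c(V, Z) = 4*(-7) = -28)
c(y(-4, 4), 21) - 1*(-390) = -28 - 1*(-390) = -28 + 390 = 362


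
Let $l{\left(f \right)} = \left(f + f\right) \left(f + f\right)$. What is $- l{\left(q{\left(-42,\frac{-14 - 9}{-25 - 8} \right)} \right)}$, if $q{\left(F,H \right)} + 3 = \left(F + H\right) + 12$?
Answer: $- \frac{4545424}{1089} \approx -4173.9$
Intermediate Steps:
$q{\left(F,H \right)} = 9 + F + H$ ($q{\left(F,H \right)} = -3 + \left(\left(F + H\right) + 12\right) = -3 + \left(12 + F + H\right) = 9 + F + H$)
$l{\left(f \right)} = 4 f^{2}$ ($l{\left(f \right)} = 2 f 2 f = 4 f^{2}$)
$- l{\left(q{\left(-42,\frac{-14 - 9}{-25 - 8} \right)} \right)} = - 4 \left(9 - 42 + \frac{-14 - 9}{-25 - 8}\right)^{2} = - 4 \left(9 - 42 - \frac{23}{-33}\right)^{2} = - 4 \left(9 - 42 - - \frac{23}{33}\right)^{2} = - 4 \left(9 - 42 + \frac{23}{33}\right)^{2} = - 4 \left(- \frac{1066}{33}\right)^{2} = - \frac{4 \cdot 1136356}{1089} = \left(-1\right) \frac{4545424}{1089} = - \frac{4545424}{1089}$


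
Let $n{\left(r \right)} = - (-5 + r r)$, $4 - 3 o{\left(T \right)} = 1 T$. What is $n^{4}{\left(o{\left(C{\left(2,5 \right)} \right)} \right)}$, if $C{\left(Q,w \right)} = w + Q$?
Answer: $256$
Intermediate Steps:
$C{\left(Q,w \right)} = Q + w$
$o{\left(T \right)} = \frac{4}{3} - \frac{T}{3}$ ($o{\left(T \right)} = \frac{4}{3} - \frac{1 T}{3} = \frac{4}{3} - \frac{T}{3}$)
$n{\left(r \right)} = 5 - r^{2}$ ($n{\left(r \right)} = - (-5 + r^{2}) = 5 - r^{2}$)
$n^{4}{\left(o{\left(C{\left(2,5 \right)} \right)} \right)} = \left(5 - \left(\frac{4}{3} - \frac{2 + 5}{3}\right)^{2}\right)^{4} = \left(5 - \left(\frac{4}{3} - \frac{7}{3}\right)^{2}\right)^{4} = \left(5 - \left(-1\right)^{2}\right)^{4} = \left(5 - 1\right)^{4} = 4^{4} = 256$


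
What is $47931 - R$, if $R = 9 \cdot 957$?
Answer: $39318$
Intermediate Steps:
$R = 8613$
$47931 - R = 47931 - 8613 = 39318$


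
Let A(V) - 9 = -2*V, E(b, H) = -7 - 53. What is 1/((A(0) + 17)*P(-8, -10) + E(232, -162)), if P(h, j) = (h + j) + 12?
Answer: -1/216 ≈ -0.0046296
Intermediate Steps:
E(b, H) = -60
P(h, j) = 12 + h + j
A(V) = 9 - 2*V
1/((A(0) + 17)*P(-8, -10) + E(232, -162)) = 1/(((9 - 2*0) + 17)*(12 - 8 - 10) - 60) = 1/(((9 + 0) + 17)*(-6) - 60) = 1/((9 + 17)*(-6) - 60) = 1/(26*(-6) - 60) = 1/(-156 - 60) = 1/(-216) = -1/216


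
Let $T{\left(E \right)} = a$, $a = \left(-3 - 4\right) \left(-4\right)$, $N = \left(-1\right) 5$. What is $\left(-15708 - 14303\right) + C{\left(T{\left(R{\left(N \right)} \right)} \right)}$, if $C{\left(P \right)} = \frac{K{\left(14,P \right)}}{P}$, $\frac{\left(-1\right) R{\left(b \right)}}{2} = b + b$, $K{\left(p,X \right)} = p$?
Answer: $- \frac{60021}{2} \approx -30011.0$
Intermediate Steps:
$N = -5$
$R{\left(b \right)} = - 4 b$ ($R{\left(b \right)} = - 2 \left(b + b\right) = - 2 \cdot 2 b = - 4 b$)
$a = 28$ ($a = \left(-7\right) \left(-4\right) = 28$)
$T{\left(E \right)} = 28$
$C{\left(P \right)} = \frac{14}{P}$
$\left(-15708 - 14303\right) + C{\left(T{\left(R{\left(N \right)} \right)} \right)} = \left(-15708 - 14303\right) + \frac{14}{28} = \left(-15708 - 14303\right) + 14 \cdot \frac{1}{28} = -30011 + \frac{1}{2} = - \frac{60021}{2}$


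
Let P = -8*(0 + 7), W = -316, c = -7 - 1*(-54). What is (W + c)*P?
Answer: 15064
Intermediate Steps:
c = 47 (c = -7 + 54 = 47)
P = -56 (P = -8*7 = -56)
(W + c)*P = (-316 + 47)*(-56) = -269*(-56) = 15064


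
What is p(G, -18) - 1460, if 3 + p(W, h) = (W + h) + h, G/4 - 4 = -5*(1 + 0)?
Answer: -1503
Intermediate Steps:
G = -4 (G = 16 + 4*(-5*(1 + 0)) = 16 + 4*(-5*1) = 16 + 4*(-5) = 16 - 20 = -4)
p(W, h) = -3 + W + 2*h (p(W, h) = -3 + ((W + h) + h) = -3 + (W + 2*h) = -3 + W + 2*h)
p(G, -18) - 1460 = (-3 - 4 + 2*(-18)) - 1460 = (-3 - 4 - 36) - 1460 = -43 - 1460 = -1503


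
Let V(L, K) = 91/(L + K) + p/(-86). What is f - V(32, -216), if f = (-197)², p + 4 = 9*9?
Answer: 307067805/7912 ≈ 38810.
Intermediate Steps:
p = 77 (p = -4 + 9*9 = -4 + 81 = 77)
f = 38809
V(L, K) = -77/86 + 91/(K + L) (V(L, K) = 91/(L + K) + 77/(-86) = 91/(K + L) + 77*(-1/86) = 91/(K + L) - 77/86 = -77/86 + 91/(K + L))
f - V(32, -216) = 38809 - 7*(1118 - 11*(-216) - 11*32)/(86*(-216 + 32)) = 38809 - 7*(1118 + 2376 - 352)/(86*(-184)) = 38809 - 7*(-1)*3142/(86*184) = 38809 - 1*(-10997/7912) = 38809 + 10997/7912 = 307067805/7912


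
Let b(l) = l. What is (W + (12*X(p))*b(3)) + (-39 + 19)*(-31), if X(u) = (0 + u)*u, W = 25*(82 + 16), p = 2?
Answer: 3214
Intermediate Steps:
W = 2450 (W = 25*98 = 2450)
X(u) = u**2 (X(u) = u*u = u**2)
(W + (12*X(p))*b(3)) + (-39 + 19)*(-31) = (2450 + (12*2**2)*3) + (-39 + 19)*(-31) = (2450 + (12*4)*3) - 20*(-31) = (2450 + 48*3) + 620 = (2450 + 144) + 620 = 2594 + 620 = 3214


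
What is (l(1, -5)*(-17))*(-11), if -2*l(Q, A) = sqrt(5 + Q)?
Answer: -187*sqrt(6)/2 ≈ -229.03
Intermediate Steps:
l(Q, A) = -sqrt(5 + Q)/2
(l(1, -5)*(-17))*(-11) = (-sqrt(5 + 1)/2*(-17))*(-11) = (-sqrt(6)/2*(-17))*(-11) = (17*sqrt(6)/2)*(-11) = -187*sqrt(6)/2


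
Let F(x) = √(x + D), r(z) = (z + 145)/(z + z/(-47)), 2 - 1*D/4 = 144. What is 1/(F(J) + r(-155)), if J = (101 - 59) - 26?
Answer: 33511/280621897 - 1016738*I*√138/280621897 ≈ 0.00011942 - 0.042562*I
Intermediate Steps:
D = -568 (D = 8 - 4*144 = 8 - 576 = -568)
J = 16 (J = 42 - 26 = 16)
r(z) = 47*(145 + z)/(46*z) (r(z) = (145 + z)/(z + z*(-1/47)) = (145 + z)/(z - z/47) = (145 + z)/((46*z/47)) = (145 + z)*(47/(46*z)) = 47*(145 + z)/(46*z))
F(x) = √(-568 + x) (F(x) = √(x - 568) = √(-568 + x))
1/(F(J) + r(-155)) = 1/(√(-568 + 16) + (47/46)*(145 - 155)/(-155)) = 1/(√(-552) + (47/46)*(-1/155)*(-10)) = 1/(2*I*√138 + 47/713) = 1/(47/713 + 2*I*√138)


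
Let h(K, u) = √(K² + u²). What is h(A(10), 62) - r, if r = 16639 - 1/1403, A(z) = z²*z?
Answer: -23344516/1403 + 2*√250961 ≈ -15637.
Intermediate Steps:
A(z) = z³
r = 23344516/1403 (r = 16639 - 1*1/1403 = 16639 - 1/1403 = 23344516/1403 ≈ 16639.)
h(A(10), 62) - r = √((10³)² + 62²) - 1*23344516/1403 = √(1000² + 3844) - 23344516/1403 = √(1000000 + 3844) - 23344516/1403 = √1003844 - 23344516/1403 = 2*√250961 - 23344516/1403 = -23344516/1403 + 2*√250961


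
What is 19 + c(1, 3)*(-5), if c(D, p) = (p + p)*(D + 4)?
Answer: -131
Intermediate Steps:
c(D, p) = 2*p*(4 + D) (c(D, p) = (2*p)*(4 + D) = 2*p*(4 + D))
19 + c(1, 3)*(-5) = 19 + (2*3*(4 + 1))*(-5) = 19 + (2*3*5)*(-5) = 19 + 30*(-5) = 19 - 150 = -131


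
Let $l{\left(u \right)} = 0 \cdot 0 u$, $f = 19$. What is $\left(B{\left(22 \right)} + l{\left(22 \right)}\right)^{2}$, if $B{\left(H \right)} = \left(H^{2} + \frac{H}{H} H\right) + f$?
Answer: $275625$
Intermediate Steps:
$l{\left(u \right)} = 0$ ($l{\left(u \right)} = 0 u = 0$)
$B{\left(H \right)} = 19 + H + H^{2}$ ($B{\left(H \right)} = \left(H^{2} + \frac{H}{H} H\right) + 19 = \left(H^{2} + 1 H\right) + 19 = \left(H^{2} + H\right) + 19 = \left(H + H^{2}\right) + 19 = 19 + H + H^{2}$)
$\left(B{\left(22 \right)} + l{\left(22 \right)}\right)^{2} = \left(\left(19 + 22 + 22^{2}\right) + 0\right)^{2} = \left(\left(19 + 22 + 484\right) + 0\right)^{2} = \left(525 + 0\right)^{2} = 525^{2} = 275625$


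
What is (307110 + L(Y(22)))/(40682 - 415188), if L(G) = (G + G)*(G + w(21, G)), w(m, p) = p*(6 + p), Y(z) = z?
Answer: -5779/6457 ≈ -0.89500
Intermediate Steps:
L(G) = 2*G*(G + G*(6 + G)) (L(G) = (G + G)*(G + G*(6 + G)) = (2*G)*(G + G*(6 + G)) = 2*G*(G + G*(6 + G)))
(307110 + L(Y(22)))/(40682 - 415188) = (307110 + 2*22**2*(7 + 22))/(40682 - 415188) = (307110 + 2*484*29)/(-374506) = (307110 + 28072)*(-1/374506) = 335182*(-1/374506) = -5779/6457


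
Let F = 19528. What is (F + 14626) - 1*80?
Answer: 34074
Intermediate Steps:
(F + 14626) - 1*80 = (19528 + 14626) - 1*80 = 34154 - 80 = 34074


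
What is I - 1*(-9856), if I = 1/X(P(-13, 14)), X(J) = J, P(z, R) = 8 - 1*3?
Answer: 49281/5 ≈ 9856.2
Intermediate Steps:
P(z, R) = 5 (P(z, R) = 8 - 3 = 5)
I = ⅕ (I = 1/5 = ⅕ ≈ 0.20000)
I - 1*(-9856) = ⅕ - 1*(-9856) = ⅕ + 9856 = 49281/5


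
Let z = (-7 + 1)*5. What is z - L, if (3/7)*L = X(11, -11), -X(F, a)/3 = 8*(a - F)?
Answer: -1262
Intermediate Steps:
X(F, a) = -24*a + 24*F (X(F, a) = -24*(a - F) = -3*(-8*F + 8*a) = -24*a + 24*F)
z = -30 (z = -6*5 = -30)
L = 1232 (L = 7*(-24*(-11) + 24*11)/3 = 7*(264 + 264)/3 = (7/3)*528 = 1232)
z - L = -30 - 1*1232 = -30 - 1232 = -1262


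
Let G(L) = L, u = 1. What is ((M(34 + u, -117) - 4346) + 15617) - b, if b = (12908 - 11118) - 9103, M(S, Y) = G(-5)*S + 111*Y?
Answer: 5422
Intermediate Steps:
M(S, Y) = -5*S + 111*Y
b = -7313 (b = 1790 - 9103 = -7313)
((M(34 + u, -117) - 4346) + 15617) - b = (((-5*(34 + 1) + 111*(-117)) - 4346) + 15617) - 1*(-7313) = (((-5*35 - 12987) - 4346) + 15617) + 7313 = (((-175 - 12987) - 4346) + 15617) + 7313 = ((-13162 - 4346) + 15617) + 7313 = (-17508 + 15617) + 7313 = -1891 + 7313 = 5422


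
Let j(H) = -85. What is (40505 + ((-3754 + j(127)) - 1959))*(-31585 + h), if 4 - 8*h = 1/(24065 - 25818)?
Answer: -15373154224089/14024 ≈ -1.0962e+9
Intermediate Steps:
h = 7013/14024 (h = ½ - 1/(8*(24065 - 25818)) = ½ - ⅛/(-1753) = ½ - ⅛*(-1/1753) = ½ + 1/14024 = 7013/14024 ≈ 0.50007)
(40505 + ((-3754 + j(127)) - 1959))*(-31585 + h) = (40505 + ((-3754 - 85) - 1959))*(-31585 + 7013/14024) = (40505 + (-3839 - 1959))*(-442941027/14024) = (40505 - 5798)*(-442941027/14024) = 34707*(-442941027/14024) = -15373154224089/14024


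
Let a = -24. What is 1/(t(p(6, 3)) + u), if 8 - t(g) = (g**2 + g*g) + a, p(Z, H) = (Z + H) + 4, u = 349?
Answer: 1/43 ≈ 0.023256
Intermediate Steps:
p(Z, H) = 4 + H + Z (p(Z, H) = (H + Z) + 4 = 4 + H + Z)
t(g) = 32 - 2*g**2 (t(g) = 8 - ((g**2 + g*g) - 24) = 8 - ((g**2 + g**2) - 24) = 8 - (2*g**2 - 24) = 8 - (-24 + 2*g**2) = 8 + (24 - 2*g**2) = 32 - 2*g**2)
1/(t(p(6, 3)) + u) = 1/((32 - 2*(4 + 3 + 6)**2) + 349) = 1/((32 - 2*13**2) + 349) = 1/((32 - 2*169) + 349) = 1/((32 - 338) + 349) = 1/(-306 + 349) = 1/43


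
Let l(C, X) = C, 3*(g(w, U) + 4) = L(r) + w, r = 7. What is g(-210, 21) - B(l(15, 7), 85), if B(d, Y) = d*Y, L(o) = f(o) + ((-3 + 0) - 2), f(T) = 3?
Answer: -4049/3 ≈ -1349.7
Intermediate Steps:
L(o) = -2 (L(o) = 3 + ((-3 + 0) - 2) = 3 + (-3 - 2) = 3 - 5 = -2)
g(w, U) = -14/3 + w/3 (g(w, U) = -4 + (-2 + w)/3 = -4 + (-⅔ + w/3) = -14/3 + w/3)
B(d, Y) = Y*d
g(-210, 21) - B(l(15, 7), 85) = (-14/3 + (⅓)*(-210)) - 85*15 = (-14/3 - 70) - 1*1275 = -224/3 - 1275 = -4049/3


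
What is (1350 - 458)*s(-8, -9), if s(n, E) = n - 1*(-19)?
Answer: 9812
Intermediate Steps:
s(n, E) = 19 + n (s(n, E) = n + 19 = 19 + n)
(1350 - 458)*s(-8, -9) = (1350 - 458)*(19 - 8) = 892*11 = 9812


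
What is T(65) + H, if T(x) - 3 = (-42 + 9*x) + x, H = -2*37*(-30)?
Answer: 2831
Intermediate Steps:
H = 2220 (H = -74*(-30) = 2220)
T(x) = -39 + 10*x (T(x) = 3 + ((-42 + 9*x) + x) = 3 + (-42 + 10*x) = -39 + 10*x)
T(65) + H = (-39 + 10*65) + 2220 = (-39 + 650) + 2220 = 611 + 2220 = 2831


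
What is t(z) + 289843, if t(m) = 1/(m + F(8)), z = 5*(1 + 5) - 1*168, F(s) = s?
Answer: 37679589/130 ≈ 2.8984e+5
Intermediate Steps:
z = -138 (z = 5*6 - 168 = 30 - 168 = -138)
t(m) = 1/(8 + m) (t(m) = 1/(m + 8) = 1/(8 + m))
t(z) + 289843 = 1/(8 - 138) + 289843 = 1/(-130) + 289843 = -1/130 + 289843 = 37679589/130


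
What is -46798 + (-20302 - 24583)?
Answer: -91683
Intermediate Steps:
-46798 + (-20302 - 24583) = -46798 - 44885 = -91683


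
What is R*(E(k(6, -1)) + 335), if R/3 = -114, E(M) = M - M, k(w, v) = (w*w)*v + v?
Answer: -114570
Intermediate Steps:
k(w, v) = v + v*w**2 (k(w, v) = w**2*v + v = v*w**2 + v = v + v*w**2)
E(M) = 0
R = -342 (R = 3*(-114) = -342)
R*(E(k(6, -1)) + 335) = -342*(0 + 335) = -342*335 = -114570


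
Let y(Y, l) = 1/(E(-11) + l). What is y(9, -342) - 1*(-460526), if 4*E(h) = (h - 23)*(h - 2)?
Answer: 213223536/463 ≈ 4.6053e+5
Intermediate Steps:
E(h) = (-23 + h)*(-2 + h)/4 (E(h) = ((h - 23)*(h - 2))/4 = ((-23 + h)*(-2 + h))/4 = (-23 + h)*(-2 + h)/4)
y(Y, l) = 1/(221/2 + l) (y(Y, l) = 1/((23/2 - 25/4*(-11) + (¼)*(-11)²) + l) = 1/((23/2 + 275/4 + (¼)*121) + l) = 1/((23/2 + 275/4 + 121/4) + l) = 1/(221/2 + l))
y(9, -342) - 1*(-460526) = 2/(221 + 2*(-342)) - 1*(-460526) = 2/(221 - 684) + 460526 = 2/(-463) + 460526 = 2*(-1/463) + 460526 = -2/463 + 460526 = 213223536/463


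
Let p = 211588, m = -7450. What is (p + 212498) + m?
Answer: 416636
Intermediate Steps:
(p + 212498) + m = (211588 + 212498) - 7450 = 424086 - 7450 = 416636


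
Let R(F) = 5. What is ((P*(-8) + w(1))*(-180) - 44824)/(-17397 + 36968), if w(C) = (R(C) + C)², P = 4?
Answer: -45544/19571 ≈ -2.3271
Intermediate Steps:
w(C) = (5 + C)²
((P*(-8) + w(1))*(-180) - 44824)/(-17397 + 36968) = ((4*(-8) + (5 + 1)²)*(-180) - 44824)/(-17397 + 36968) = ((-32 + 6²)*(-180) - 44824)/19571 = ((-32 + 36)*(-180) - 44824)*(1/19571) = (4*(-180) - 44824)*(1/19571) = (-720 - 44824)*(1/19571) = -45544*1/19571 = -45544/19571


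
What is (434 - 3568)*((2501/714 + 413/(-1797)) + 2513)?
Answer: -1686365790941/213843 ≈ -7.8860e+6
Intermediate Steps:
(434 - 3568)*((2501/714 + 413/(-1797)) + 2513) = -3134*((2501*(1/714) + 413*(-1/1797)) + 2513) = -3134*((2501/714 - 413/1797) + 2513) = -3134*(1399805/427686 + 2513) = -3134*1076174723/427686 = -1686365790941/213843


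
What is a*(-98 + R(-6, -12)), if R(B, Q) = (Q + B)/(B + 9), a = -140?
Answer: 14560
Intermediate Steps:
R(B, Q) = (B + Q)/(9 + B)
a*(-98 + R(-6, -12)) = -140*(-98 + (-6 - 12)/(9 - 6)) = -140*(-98 - 18/3) = -140*(-98 + (⅓)*(-18)) = -140*(-98 - 6) = -140*(-104) = 14560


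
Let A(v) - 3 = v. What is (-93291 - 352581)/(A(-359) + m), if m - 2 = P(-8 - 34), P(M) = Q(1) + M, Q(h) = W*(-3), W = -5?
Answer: 148624/127 ≈ 1170.3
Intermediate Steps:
A(v) = 3 + v
Q(h) = 15 (Q(h) = -5*(-3) = 15)
P(M) = 15 + M
m = -25 (m = 2 + (15 + (-8 - 34)) = 2 + (15 - 42) = 2 - 27 = -25)
(-93291 - 352581)/(A(-359) + m) = (-93291 - 352581)/((3 - 359) - 25) = -445872/(-356 - 25) = -445872/(-381) = -445872*(-1/381) = 148624/127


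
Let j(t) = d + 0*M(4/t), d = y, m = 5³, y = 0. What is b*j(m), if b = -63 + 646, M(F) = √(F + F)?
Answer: 0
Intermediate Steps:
m = 125
d = 0
M(F) = √2*√F (M(F) = √(2*F) = √2*√F)
j(t) = 0 (j(t) = 0 + 0*(√2*√(4/t)) = 0 + 0*(√2*(2*√(1/t))) = 0 + 0*(2*√2*√(1/t)) = 0 + 0 = 0)
b = 583
b*j(m) = 583*0 = 0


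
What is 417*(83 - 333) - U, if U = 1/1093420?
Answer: -113989035001/1093420 ≈ -1.0425e+5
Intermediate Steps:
U = 1/1093420 ≈ 9.1456e-7
417*(83 - 333) - U = 417*(83 - 333) - 1*1/1093420 = 417*(-250) - 1/1093420 = -104250 - 1/1093420 = -113989035001/1093420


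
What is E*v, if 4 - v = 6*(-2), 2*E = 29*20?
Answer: 4640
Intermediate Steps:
E = 290 (E = (29*20)/2 = (½)*580 = 290)
v = 16 (v = 4 - 6*(-2) = 4 - 1*(-12) = 4 + 12 = 16)
E*v = 290*16 = 4640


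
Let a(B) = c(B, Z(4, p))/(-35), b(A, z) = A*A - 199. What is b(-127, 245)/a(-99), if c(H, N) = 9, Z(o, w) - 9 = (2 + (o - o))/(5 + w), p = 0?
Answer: -61950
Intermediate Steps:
Z(o, w) = 9 + 2/(5 + w) (Z(o, w) = 9 + (2 + (o - o))/(5 + w) = 9 + (2 + 0)/(5 + w) = 9 + 2/(5 + w))
b(A, z) = -199 + A² (b(A, z) = A² - 199 = -199 + A²)
a(B) = -9/35 (a(B) = 9/(-35) = 9*(-1/35) = -9/35)
b(-127, 245)/a(-99) = (-199 + (-127)²)/(-9/35) = (-199 + 16129)*(-35/9) = 15930*(-35/9) = -61950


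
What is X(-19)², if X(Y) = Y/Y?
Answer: 1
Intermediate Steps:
X(Y) = 1
X(-19)² = 1² = 1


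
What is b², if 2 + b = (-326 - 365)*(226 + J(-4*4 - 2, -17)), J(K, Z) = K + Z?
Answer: 17419512289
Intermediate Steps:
b = -131983 (b = -2 + (-326 - 365)*(226 + ((-4*4 - 2) - 17)) = -2 - 691*(226 + ((-16 - 2) - 17)) = -2 - 691*(226 + (-18 - 17)) = -2 - 691*(226 - 35) = -2 - 691*191 = -2 - 131981 = -131983)
b² = (-131983)² = 17419512289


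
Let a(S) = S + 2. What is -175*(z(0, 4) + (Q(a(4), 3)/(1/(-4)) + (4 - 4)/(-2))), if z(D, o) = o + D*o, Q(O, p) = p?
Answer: 1400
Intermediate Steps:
a(S) = 2 + S
-175*(z(0, 4) + (Q(a(4), 3)/(1/(-4)) + (4 - 4)/(-2))) = -175*(4*(1 + 0) + (3/(1/(-4)) + (4 - 4)/(-2))) = -175*(4*1 + (3/(-¼) + 0*(-½))) = -175*(4 + (3*(-4) + 0)) = -175*(4 + (-12 + 0)) = -175*(4 - 12) = -175*(-8) = 1400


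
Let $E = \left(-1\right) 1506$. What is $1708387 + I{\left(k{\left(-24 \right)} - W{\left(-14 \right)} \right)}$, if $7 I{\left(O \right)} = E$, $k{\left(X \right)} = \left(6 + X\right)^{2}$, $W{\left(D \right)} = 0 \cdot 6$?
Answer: $\frac{11957203}{7} \approx 1.7082 \cdot 10^{6}$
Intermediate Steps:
$W{\left(D \right)} = 0$
$E = -1506$
$I{\left(O \right)} = - \frac{1506}{7}$ ($I{\left(O \right)} = \frac{1}{7} \left(-1506\right) = - \frac{1506}{7}$)
$1708387 + I{\left(k{\left(-24 \right)} - W{\left(-14 \right)} \right)} = 1708387 - \frac{1506}{7} = \frac{11957203}{7}$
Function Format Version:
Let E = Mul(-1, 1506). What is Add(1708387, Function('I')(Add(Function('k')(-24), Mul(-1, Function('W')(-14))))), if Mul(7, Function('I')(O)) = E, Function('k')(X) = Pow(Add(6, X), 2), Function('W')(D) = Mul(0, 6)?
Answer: Rational(11957203, 7) ≈ 1.7082e+6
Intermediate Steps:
Function('W')(D) = 0
E = -1506
Function('I')(O) = Rational(-1506, 7) (Function('I')(O) = Mul(Rational(1, 7), -1506) = Rational(-1506, 7))
Add(1708387, Function('I')(Add(Function('k')(-24), Mul(-1, Function('W')(-14))))) = Add(1708387, Rational(-1506, 7)) = Rational(11957203, 7)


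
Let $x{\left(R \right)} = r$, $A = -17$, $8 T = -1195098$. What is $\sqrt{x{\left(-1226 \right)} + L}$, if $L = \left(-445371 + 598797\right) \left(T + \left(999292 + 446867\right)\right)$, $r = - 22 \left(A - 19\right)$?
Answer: $\frac{3 \sqrt{88426001470}}{2} \approx 4.4605 \cdot 10^{5}$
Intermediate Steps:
$T = - \frac{597549}{4}$ ($T = \frac{1}{8} \left(-1195098\right) = - \frac{597549}{4} \approx -1.4939 \cdot 10^{5}$)
$r = 792$ ($r = - 22 \left(-17 - 19\right) = \left(-22\right) \left(-36\right) = 792$)
$x{\left(R \right)} = 792$
$L = \frac{397917005031}{2}$ ($L = \left(-445371 + 598797\right) \left(- \frac{597549}{4} + \left(999292 + 446867\right)\right) = 153426 \left(- \frac{597549}{4} + 1446159\right) = 153426 \cdot \frac{5187087}{4} = \frac{397917005031}{2} \approx 1.9896 \cdot 10^{11}$)
$\sqrt{x{\left(-1226 \right)} + L} = \sqrt{792 + \frac{397917005031}{2}} = \sqrt{\frac{397917006615}{2}} = \frac{3 \sqrt{88426001470}}{2}$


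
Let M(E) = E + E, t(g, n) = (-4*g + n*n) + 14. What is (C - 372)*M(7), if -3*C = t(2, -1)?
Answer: -15722/3 ≈ -5240.7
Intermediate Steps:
t(g, n) = 14 + n² - 4*g (t(g, n) = (-4*g + n²) + 14 = (n² - 4*g) + 14 = 14 + n² - 4*g)
C = -7/3 (C = -(14 + (-1)² - 4*2)/3 = -(14 + 1 - 8)/3 = -⅓*7 = -7/3 ≈ -2.3333)
M(E) = 2*E
(C - 372)*M(7) = (-7/3 - 372)*(2*7) = -1123/3*14 = -15722/3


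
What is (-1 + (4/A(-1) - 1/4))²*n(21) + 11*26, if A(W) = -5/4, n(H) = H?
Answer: 280741/400 ≈ 701.85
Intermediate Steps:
A(W) = -5/4 (A(W) = -5*¼ = -5/4)
(-1 + (4/A(-1) - 1/4))²*n(21) + 11*26 = (-1 + (4/(-5/4) - 1/4))²*21 + 11*26 = (-1 + (4*(-⅘) - 1*¼))²*21 + 286 = (-1 + (-16/5 - ¼))²*21 + 286 = (-1 - 69/20)²*21 + 286 = (-89/20)²*21 + 286 = (7921/400)*21 + 286 = 166341/400 + 286 = 280741/400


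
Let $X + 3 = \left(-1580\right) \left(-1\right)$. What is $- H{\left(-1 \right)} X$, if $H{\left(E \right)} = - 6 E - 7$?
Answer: $1577$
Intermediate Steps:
$H{\left(E \right)} = -7 - 6 E$
$X = 1577$ ($X = -3 - -1580 = -3 + 1580 = 1577$)
$- H{\left(-1 \right)} X = - (-7 - -6) 1577 = - (-7 + 6) 1577 = \left(-1\right) \left(-1\right) 1577 = 1 \cdot 1577 = 1577$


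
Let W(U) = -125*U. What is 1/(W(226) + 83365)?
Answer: 1/55115 ≈ 1.8144e-5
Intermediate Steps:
1/(W(226) + 83365) = 1/(-125*226 + 83365) = 1/(-28250 + 83365) = 1/55115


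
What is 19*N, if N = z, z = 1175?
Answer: 22325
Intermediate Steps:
N = 1175
19*N = 19*1175 = 22325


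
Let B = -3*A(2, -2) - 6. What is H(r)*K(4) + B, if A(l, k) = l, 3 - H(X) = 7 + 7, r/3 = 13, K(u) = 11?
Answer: -133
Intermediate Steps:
r = 39 (r = 3*13 = 39)
H(X) = -11 (H(X) = 3 - (7 + 7) = 3 - 1*14 = 3 - 14 = -11)
B = -12 (B = -3*2 - 6 = -6 - 6 = -12)
H(r)*K(4) + B = -11*11 - 12 = -121 - 12 = -133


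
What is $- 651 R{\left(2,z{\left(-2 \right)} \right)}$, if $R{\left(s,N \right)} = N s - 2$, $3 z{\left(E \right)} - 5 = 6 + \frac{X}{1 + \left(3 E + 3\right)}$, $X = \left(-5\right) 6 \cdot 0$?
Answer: $-3472$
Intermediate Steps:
$X = 0$ ($X = \left(-30\right) 0 = 0$)
$z{\left(E \right)} = \frac{11}{3}$ ($z{\left(E \right)} = \frac{5}{3} + \frac{6 + \frac{1}{1 + \left(3 E + 3\right)} 0}{3} = \frac{5}{3} + \frac{6 + \frac{1}{1 + \left(3 + 3 E\right)} 0}{3} = \frac{5}{3} + \frac{6 + \frac{1}{4 + 3 E} 0}{3} = \frac{5}{3} + \frac{6 + 0}{3} = \frac{5}{3} + \frac{1}{3} \cdot 6 = \frac{5}{3} + 2 = \frac{11}{3}$)
$R{\left(s,N \right)} = -2 + N s$
$- 651 R{\left(2,z{\left(-2 \right)} \right)} = - 651 \left(-2 + \frac{11}{3} \cdot 2\right) = - 651 \left(-2 + \frac{22}{3}\right) = \left(-651\right) \frac{16}{3} = -3472$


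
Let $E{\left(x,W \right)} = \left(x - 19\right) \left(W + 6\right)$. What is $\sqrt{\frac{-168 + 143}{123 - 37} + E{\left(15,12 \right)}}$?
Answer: $\frac{i \sqrt{534662}}{86} \approx 8.5024 i$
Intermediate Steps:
$E{\left(x,W \right)} = \left(-19 + x\right) \left(6 + W\right)$
$\sqrt{\frac{-168 + 143}{123 - 37} + E{\left(15,12 \right)}} = \sqrt{\frac{-168 + 143}{123 - 37} + \left(-114 - 228 + 6 \cdot 15 + 12 \cdot 15\right)} = \sqrt{- \frac{25}{86} + \left(-114 - 228 + 90 + 180\right)} = \sqrt{\left(-25\right) \frac{1}{86} - 72} = \sqrt{- \frac{25}{86} - 72} = \sqrt{- \frac{6217}{86}} = \frac{i \sqrt{534662}}{86}$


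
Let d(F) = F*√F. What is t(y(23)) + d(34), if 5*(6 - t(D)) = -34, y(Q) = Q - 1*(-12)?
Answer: 64/5 + 34*√34 ≈ 211.05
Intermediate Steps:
y(Q) = 12 + Q (y(Q) = Q + 12 = 12 + Q)
t(D) = 64/5 (t(D) = 6 - ⅕*(-34) = 6 + 34/5 = 64/5)
d(F) = F^(3/2)
t(y(23)) + d(34) = 64/5 + 34^(3/2) = 64/5 + 34*√34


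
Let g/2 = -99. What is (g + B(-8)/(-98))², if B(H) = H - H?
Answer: 39204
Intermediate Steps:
g = -198 (g = 2*(-99) = -198)
B(H) = 0
(g + B(-8)/(-98))² = (-198 + 0/(-98))² = (-198 + 0*(-1/98))² = (-198 + 0)² = (-198)² = 39204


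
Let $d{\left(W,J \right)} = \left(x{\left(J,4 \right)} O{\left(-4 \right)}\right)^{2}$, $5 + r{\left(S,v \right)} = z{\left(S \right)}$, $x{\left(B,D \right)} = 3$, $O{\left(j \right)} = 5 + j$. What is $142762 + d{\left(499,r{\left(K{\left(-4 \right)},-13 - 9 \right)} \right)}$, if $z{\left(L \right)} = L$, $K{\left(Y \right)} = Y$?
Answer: $142771$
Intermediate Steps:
$r{\left(S,v \right)} = -5 + S$
$d{\left(W,J \right)} = 9$ ($d{\left(W,J \right)} = \left(3 \left(5 - 4\right)\right)^{2} = \left(3 \cdot 1\right)^{2} = 3^{2} = 9$)
$142762 + d{\left(499,r{\left(K{\left(-4 \right)},-13 - 9 \right)} \right)} = 142762 + 9 = 142771$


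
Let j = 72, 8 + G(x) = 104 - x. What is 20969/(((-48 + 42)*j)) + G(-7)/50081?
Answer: -1050103993/21634992 ≈ -48.537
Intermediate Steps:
G(x) = 96 - x (G(x) = -8 + (104 - x) = 96 - x)
20969/(((-48 + 42)*j)) + G(-7)/50081 = 20969/(((-48 + 42)*72)) + (96 - 1*(-7))/50081 = 20969/((-6*72)) + (96 + 7)*(1/50081) = 20969/(-432) + 103*(1/50081) = 20969*(-1/432) + 103/50081 = -20969/432 + 103/50081 = -1050103993/21634992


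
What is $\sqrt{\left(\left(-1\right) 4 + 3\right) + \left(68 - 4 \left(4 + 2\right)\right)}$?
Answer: $\sqrt{43} \approx 6.5574$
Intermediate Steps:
$\sqrt{\left(\left(-1\right) 4 + 3\right) + \left(68 - 4 \left(4 + 2\right)\right)} = \sqrt{\left(-4 + 3\right) + \left(68 - 24\right)} = \sqrt{-1 + \left(68 - 24\right)} = \sqrt{-1 + 44} = \sqrt{43}$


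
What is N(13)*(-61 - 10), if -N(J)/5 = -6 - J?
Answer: -6745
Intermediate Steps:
N(J) = 30 + 5*J (N(J) = -5*(-6 - J) = 30 + 5*J)
N(13)*(-61 - 10) = (30 + 5*13)*(-61 - 10) = (30 + 65)*(-71) = 95*(-71) = -6745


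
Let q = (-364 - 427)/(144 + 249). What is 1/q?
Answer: -393/791 ≈ -0.49684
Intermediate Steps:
q = -791/393 ≈ -2.0127
1/q = 1/(-791/393) = -393/791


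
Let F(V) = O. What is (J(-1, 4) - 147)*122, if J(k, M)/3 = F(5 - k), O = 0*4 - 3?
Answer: -19032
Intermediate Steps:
O = -3 (O = 0 - 3 = -3)
F(V) = -3
J(k, M) = -9 (J(k, M) = 3*(-3) = -9)
(J(-1, 4) - 147)*122 = (-9 - 147)*122 = -156*122 = -19032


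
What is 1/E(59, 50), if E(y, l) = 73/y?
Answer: 59/73 ≈ 0.80822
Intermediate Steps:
1/E(59, 50) = 1/(73/59) = 59/73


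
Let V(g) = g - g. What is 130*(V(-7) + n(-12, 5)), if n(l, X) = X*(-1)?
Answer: -650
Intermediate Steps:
n(l, X) = -X
V(g) = 0
130*(V(-7) + n(-12, 5)) = 130*(0 - 1*5) = 130*(0 - 5) = 130*(-5) = -650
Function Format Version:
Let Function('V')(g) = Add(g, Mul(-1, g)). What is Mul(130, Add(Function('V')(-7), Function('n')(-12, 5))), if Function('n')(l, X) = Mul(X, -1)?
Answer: -650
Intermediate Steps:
Function('n')(l, X) = Mul(-1, X)
Function('V')(g) = 0
Mul(130, Add(Function('V')(-7), Function('n')(-12, 5))) = Mul(130, Add(0, Mul(-1, 5))) = Mul(130, Add(0, -5)) = Mul(130, -5) = -650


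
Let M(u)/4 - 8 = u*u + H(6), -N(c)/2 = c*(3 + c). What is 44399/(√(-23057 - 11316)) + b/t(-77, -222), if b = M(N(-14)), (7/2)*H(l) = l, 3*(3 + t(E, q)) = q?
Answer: -2656464/539 - 44399*I*√34373/34373 ≈ -4928.5 - 239.48*I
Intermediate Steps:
t(E, q) = -3 + q/3
H(l) = 2*l/7
N(c) = -2*c*(3 + c)
M(u) = 272/7 + 4*u² (M(u) = 32 + 4*(u*u + (2/7)*6) = 32 + 4*(u² + 12/7) = 32 + 4*(12/7 + u²) = 32 + (48/7 + 4*u²) = 272/7 + 4*u²)
b = 2656464/7 (b = 272/7 + 4*(-2*(-14)*(3 - 14))² = 272/7 + 4*(-2*(-14)*(-11))² = 272/7 + 4*(-308)² = 272/7 + 4*94864 = 272/7 + 379456 = 2656464/7 ≈ 3.7950e+5)
44399/(√(-23057 - 11316)) + b/t(-77, -222) = 44399/(√(-23057 - 11316)) + 2656464/(7*(-3 + (⅓)*(-222))) = 44399/(√(-34373)) + 2656464/(7*(-3 - 74)) = 44399/((I*√34373)) + (2656464/7)/(-77) = 44399*(-I*√34373/34373) + (2656464/7)*(-1/77) = -44399*I*√34373/34373 - 2656464/539 = -2656464/539 - 44399*I*√34373/34373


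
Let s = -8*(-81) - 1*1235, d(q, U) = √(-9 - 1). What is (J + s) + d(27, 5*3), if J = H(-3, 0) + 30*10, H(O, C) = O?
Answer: -290 + I*√10 ≈ -290.0 + 3.1623*I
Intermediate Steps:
d(q, U) = I*√10 (d(q, U) = √(-10) = I*√10)
s = -587 (s = 648 - 1235 = -587)
J = 297 (J = -3 + 30*10 = -3 + 300 = 297)
(J + s) + d(27, 5*3) = (297 - 587) + I*√10 = -290 + I*√10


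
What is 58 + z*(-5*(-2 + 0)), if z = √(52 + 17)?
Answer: 58 + 10*√69 ≈ 141.07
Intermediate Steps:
z = √69 ≈ 8.3066
58 + z*(-5*(-2 + 0)) = 58 + √69*(-5*(-2 + 0)) = 58 + √69*(-5*(-2)) = 58 + √69*10 = 58 + 10*√69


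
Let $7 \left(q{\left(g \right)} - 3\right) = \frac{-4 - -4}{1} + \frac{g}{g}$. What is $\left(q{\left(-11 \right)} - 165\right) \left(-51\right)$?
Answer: $\frac{57783}{7} \approx 8254.7$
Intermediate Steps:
$q{\left(g \right)} = \frac{22}{7}$ ($q{\left(g \right)} = 3 + \frac{\frac{-4 - -4}{1} + \frac{g}{g}}{7} = 3 + \frac{\left(-4 + 4\right) 1 + 1}{7} = 3 + \frac{0 \cdot 1 + 1}{7} = 3 + \frac{0 + 1}{7} = 3 + \frac{1}{7} \cdot 1 = 3 + \frac{1}{7} = \frac{22}{7}$)
$\left(q{\left(-11 \right)} - 165\right) \left(-51\right) = \left(\frac{22}{7} - 165\right) \left(-51\right) = \left(- \frac{1133}{7}\right) \left(-51\right) = \frac{57783}{7}$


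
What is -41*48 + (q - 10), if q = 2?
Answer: -1976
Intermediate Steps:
-41*48 + (q - 10) = -41*48 + (2 - 10) = -1968 - 8 = -1976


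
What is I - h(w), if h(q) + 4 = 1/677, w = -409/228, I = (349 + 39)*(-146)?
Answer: -38347989/677 ≈ -56644.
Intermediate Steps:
I = -56648 (I = 388*(-146) = -56648)
w = -409/228 (w = -409*1/228 = -409/228 ≈ -1.7939)
h(q) = -2707/677 (h(q) = -4 + 1/677 = -2707/677)
I - h(w) = -56648 - 1*(-2707/677) = -56648 + 2707/677 = -38347989/677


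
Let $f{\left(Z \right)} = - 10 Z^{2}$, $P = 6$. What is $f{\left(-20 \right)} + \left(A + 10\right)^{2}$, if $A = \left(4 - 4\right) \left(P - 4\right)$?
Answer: $-3900$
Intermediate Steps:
$A = 0$ ($A = \left(4 - 4\right) \left(6 - 4\right) = 0 \cdot 2 = 0$)
$f{\left(-20 \right)} + \left(A + 10\right)^{2} = - 10 \left(-20\right)^{2} + \left(0 + 10\right)^{2} = \left(-10\right) 400 + 10^{2} = -4000 + 100 = -3900$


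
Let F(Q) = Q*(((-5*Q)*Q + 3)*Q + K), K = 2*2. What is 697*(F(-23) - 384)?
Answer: -974471518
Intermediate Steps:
K = 4
F(Q) = Q*(4 + Q*(3 - 5*Q**2)) (F(Q) = Q*(((-5*Q)*Q + 3)*Q + 4) = Q*((-5*Q**2 + 3)*Q + 4) = Q*((3 - 5*Q**2)*Q + 4) = Q*(Q*(3 - 5*Q**2) + 4) = Q*(4 + Q*(3 - 5*Q**2)))
697*(F(-23) - 384) = 697*(-23*(4 - 5*(-23)**3 + 3*(-23)) - 384) = 697*(-23*(4 - 5*(-12167) - 69) - 384) = 697*(-23*(4 + 60835 - 69) - 384) = 697*(-23*60770 - 384) = 697*(-1397710 - 384) = 697*(-1398094) = -974471518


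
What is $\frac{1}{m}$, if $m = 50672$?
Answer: $\frac{1}{50672} \approx 1.9735 \cdot 10^{-5}$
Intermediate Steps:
$\frac{1}{m} = \frac{1}{50672}$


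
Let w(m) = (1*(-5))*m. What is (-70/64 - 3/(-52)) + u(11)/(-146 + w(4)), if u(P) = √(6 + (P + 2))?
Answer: -431/416 - √19/166 ≈ -1.0623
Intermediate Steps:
u(P) = √(8 + P) (u(P) = √(6 + (2 + P)) = √(8 + P))
w(m) = -5*m
(-70/64 - 3/(-52)) + u(11)/(-146 + w(4)) = (-70/64 - 3/(-52)) + √(8 + 11)/(-146 - 5*4) = (-70*1/64 - 3*(-1/52)) + √19/(-146 - 20) = (-35/32 + 3/52) + √19/(-166) = -431/416 + √19*(-1/166) = -431/416 - √19/166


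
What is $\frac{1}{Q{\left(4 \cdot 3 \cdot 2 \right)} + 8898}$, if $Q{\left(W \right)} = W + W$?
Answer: $\frac{1}{8946} \approx 0.00011178$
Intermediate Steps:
$Q{\left(W \right)} = 2 W$
$\frac{1}{Q{\left(4 \cdot 3 \cdot 2 \right)} + 8898} = \frac{1}{2 \cdot 4 \cdot 3 \cdot 2 + 8898} = \frac{1}{2 \cdot 12 \cdot 2 + 8898} = \frac{1}{2 \cdot 24 + 8898} = \frac{1}{48 + 8898} = \frac{1}{8946}$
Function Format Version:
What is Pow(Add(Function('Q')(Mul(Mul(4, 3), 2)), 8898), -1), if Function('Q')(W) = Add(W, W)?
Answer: Rational(1, 8946) ≈ 0.00011178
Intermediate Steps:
Function('Q')(W) = Mul(2, W)
Pow(Add(Function('Q')(Mul(Mul(4, 3), 2)), 8898), -1) = Pow(Add(Mul(2, Mul(Mul(4, 3), 2)), 8898), -1) = Pow(Add(Mul(2, Mul(12, 2)), 8898), -1) = Pow(Add(Mul(2, 24), 8898), -1) = Pow(Add(48, 8898), -1) = Pow(8946, -1) = Rational(1, 8946)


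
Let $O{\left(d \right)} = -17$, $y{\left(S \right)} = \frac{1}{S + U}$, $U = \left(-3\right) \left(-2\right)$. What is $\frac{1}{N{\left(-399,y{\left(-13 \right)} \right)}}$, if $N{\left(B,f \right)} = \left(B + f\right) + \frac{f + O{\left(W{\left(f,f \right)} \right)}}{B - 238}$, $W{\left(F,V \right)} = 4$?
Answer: $- \frac{4459}{1779658} \approx -0.0025055$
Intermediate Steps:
$U = 6$
$y{\left(S \right)} = \frac{1}{6 + S}$ ($y{\left(S \right)} = \frac{1}{S + 6} = \frac{1}{6 + S}$)
$N{\left(B,f \right)} = B + f + \frac{-17 + f}{-238 + B}$ ($N{\left(B,f \right)} = \left(B + f\right) + \frac{f - 17}{B - 238} = \left(B + f\right) + \frac{-17 + f}{-238 + B} = B + f + \frac{-17 + f}{-238 + B}$)
$\frac{1}{N{\left(-399,y{\left(-13 \right)} \right)}} = \frac{1}{\frac{1}{-238 - 399} \left(-17 + \left(-399\right)^{2} - -94962 - \frac{237}{6 - 13} - \frac{399}{6 - 13}\right)} = \frac{1}{\frac{1}{-637} \left(-17 + 159201 + 94962 - \frac{237}{-7} - \frac{399}{-7}\right)} = \frac{1}{\left(- \frac{1}{637}\right) \left(-17 + 159201 + 94962 - - \frac{237}{7} - -57\right)} = \frac{1}{\left(- \frac{1}{637}\right) \left(-17 + 159201 + 94962 + \frac{237}{7} + 57\right)} = \frac{1}{\left(- \frac{1}{637}\right) \frac{1779658}{7}} = \frac{1}{- \frac{1779658}{4459}} = - \frac{4459}{1779658}$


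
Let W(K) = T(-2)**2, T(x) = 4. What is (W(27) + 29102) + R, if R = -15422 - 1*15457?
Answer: -1761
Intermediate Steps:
R = -30879 (R = -15422 - 15457 = -30879)
W(K) = 16 (W(K) = 4**2 = 16)
(W(27) + 29102) + R = (16 + 29102) - 30879 = 29118 - 30879 = -1761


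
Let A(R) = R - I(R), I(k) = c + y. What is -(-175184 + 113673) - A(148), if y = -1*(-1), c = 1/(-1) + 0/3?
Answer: 61363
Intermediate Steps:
c = -1 (c = 1*(-1) + 0*(⅓) = -1 + 0 = -1)
y = 1
I(k) = 0 (I(k) = -1 + 1 = 0)
A(R) = R (A(R) = R - 1*0 = R + 0 = R)
-(-175184 + 113673) - A(148) = -(-175184 + 113673) - 1*148 = -1*(-61511) - 148 = 61511 - 148 = 61363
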